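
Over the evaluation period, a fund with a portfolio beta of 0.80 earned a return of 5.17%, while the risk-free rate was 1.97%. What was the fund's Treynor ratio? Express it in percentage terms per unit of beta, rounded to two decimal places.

Treynor = (R_P − R_f) / β_P = (5.17% − 1.97%) / 0.8000 = 3.20% / 0.8000 = 4.00%

4.00%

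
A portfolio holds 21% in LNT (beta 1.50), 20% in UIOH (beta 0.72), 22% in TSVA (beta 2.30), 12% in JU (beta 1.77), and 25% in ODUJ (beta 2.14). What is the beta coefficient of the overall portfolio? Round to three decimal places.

β_P = Σ w_i β_i = 0.21×1.50 + 0.20×0.72 + 0.22×2.30 + 0.12×1.77 + 0.25×2.14 = 1.7124

1.712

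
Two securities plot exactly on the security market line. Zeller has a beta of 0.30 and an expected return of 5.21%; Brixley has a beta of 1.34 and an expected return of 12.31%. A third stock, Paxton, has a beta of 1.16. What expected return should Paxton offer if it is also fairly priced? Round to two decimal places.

MRP (SML slope) = (12.31% − 5.21%) / (1.34 − 0.30) = 7.10% / 1.04 = 6.8269%
R_f (intercept) = 5.21% − 0.30 × 6.8269% = 3.1619%
E(R_Paxton) = R_f + β × MRP = 3.1619% + 1.16 × 6.8269% = 11.08%

11.08%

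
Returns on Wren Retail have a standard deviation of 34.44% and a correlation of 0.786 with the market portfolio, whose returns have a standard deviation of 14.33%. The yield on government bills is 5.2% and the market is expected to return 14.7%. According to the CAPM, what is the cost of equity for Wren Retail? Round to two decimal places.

β = ρ × σ_i / σ_m = 0.786 × 34.44% / 14.33% = 1.8890
MRP = 14.7% − 5.2% = 9.50%
E(R) = 5.2% + 1.8890 × 9.5% = 23.15%

23.15%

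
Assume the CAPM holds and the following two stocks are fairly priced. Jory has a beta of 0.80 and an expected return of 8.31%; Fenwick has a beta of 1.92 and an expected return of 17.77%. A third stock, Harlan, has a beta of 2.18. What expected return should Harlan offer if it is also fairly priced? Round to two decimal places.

19.97%

MRP (SML slope) = (17.77% − 8.31%) / (1.92 − 0.80) = 9.46% / 1.12 = 8.4464%
R_f (intercept) = 8.31% − 0.80 × 8.4464% = 1.5529%
E(R_Harlan) = R_f + β × MRP = 1.5529% + 2.18 × 8.4464% = 19.97%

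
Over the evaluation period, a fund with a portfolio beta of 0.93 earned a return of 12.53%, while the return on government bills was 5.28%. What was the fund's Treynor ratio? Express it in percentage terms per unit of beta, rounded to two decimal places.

Treynor = (R_P − R_f) / β_P = (12.53% − 5.28%) / 0.9300 = 7.25% / 0.9300 = 7.80%

7.80%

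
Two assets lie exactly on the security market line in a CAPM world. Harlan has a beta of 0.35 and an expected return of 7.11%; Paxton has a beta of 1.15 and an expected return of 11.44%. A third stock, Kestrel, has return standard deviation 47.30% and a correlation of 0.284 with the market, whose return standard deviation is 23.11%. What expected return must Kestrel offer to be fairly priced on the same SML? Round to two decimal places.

MRP = (11.44% − 7.11%) / (1.15 − 0.35) = 5.4125%
R_f = 7.11% − 0.35 × 5.4125% = 5.2156%
β_Kestrel = ρ·σ_i/σ_m = 0.284 × 47.30 / 23.11 = 0.5813
E(R_Kestrel) = R_f + β × MRP = 5.2156% + 0.5813 × 5.4125% = 8.36%

8.36%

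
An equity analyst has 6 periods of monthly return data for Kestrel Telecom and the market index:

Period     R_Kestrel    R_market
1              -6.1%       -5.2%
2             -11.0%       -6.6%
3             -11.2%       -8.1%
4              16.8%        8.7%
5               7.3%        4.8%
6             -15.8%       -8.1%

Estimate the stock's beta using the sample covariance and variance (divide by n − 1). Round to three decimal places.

1.717

Mean R_i = (-6.1 − 11.0 − 11.2 + 16.8 + 7.3 − 15.8) / 6 = -3.3333%
Mean R_m = (-5.2 − 6.6 − 8.1 + 8.7 + 4.8 − 8.1) / 6 = -2.4167%
Σ(R_i − R̄_i)(R_m − R̄_m) = 455.8867  ⇒  Cov = 455.8867 / 5 = 91.1773
Σ(R_m − R̄_m)² = 265.5083  ⇒  Var(R_m) = 265.5083 / 5 = 53.1017
β = Cov / Var(R_m) = 91.1773 / 53.1017 = 1.7170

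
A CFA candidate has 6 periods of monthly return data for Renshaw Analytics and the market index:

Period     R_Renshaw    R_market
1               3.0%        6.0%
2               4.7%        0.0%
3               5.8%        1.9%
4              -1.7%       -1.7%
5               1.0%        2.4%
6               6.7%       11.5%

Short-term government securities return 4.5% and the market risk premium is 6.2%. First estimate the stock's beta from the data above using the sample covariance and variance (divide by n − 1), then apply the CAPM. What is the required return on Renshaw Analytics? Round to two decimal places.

7.02%

Mean R_i = (3.0 + 4.7 + 5.8 − 1.7 + 1.0 + 6.7) / 6 = 3.2500%
Mean R_m = (6.0 + 0.0 + 1.9 − 1.7 + 2.4 + 11.5) / 6 = 3.3500%
Σ(R_i − R̄_i)(R_m − R̄_m) = 46.0350  ⇒  Cov = 46.0350 / 5 = 9.2070
Σ(R_m − R̄_m)² = 113.1750  ⇒  Var(R_m) = 113.1750 / 5 = 22.6350
β = Cov / Var(R_m) = 9.2070 / 22.6350 = 0.4068
E(R) = R_f + β × MRP = 4.5% + 0.4068 × 6.2% = 7.02%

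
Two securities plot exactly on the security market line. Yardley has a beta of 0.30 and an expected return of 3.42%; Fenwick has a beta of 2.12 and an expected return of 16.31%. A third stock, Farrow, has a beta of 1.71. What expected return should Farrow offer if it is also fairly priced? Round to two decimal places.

13.41%

MRP (SML slope) = (16.31% − 3.42%) / (2.12 − 0.30) = 12.89% / 1.82 = 7.0824%
R_f (intercept) = 3.42% − 0.30 × 7.0824% = 1.2953%
E(R_Farrow) = R_f + β × MRP = 1.2953% + 1.71 × 7.0824% = 13.41%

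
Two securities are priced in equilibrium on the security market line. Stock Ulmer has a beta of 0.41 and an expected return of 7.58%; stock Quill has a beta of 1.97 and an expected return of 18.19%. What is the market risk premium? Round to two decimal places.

Both satisfy E(R) = R_f + β·MRP, so the slope of the SML is
MRP = (18.19% − 7.58%) / (1.97 − 0.41) = 10.61% / 1.56 = 6.8013%

6.80%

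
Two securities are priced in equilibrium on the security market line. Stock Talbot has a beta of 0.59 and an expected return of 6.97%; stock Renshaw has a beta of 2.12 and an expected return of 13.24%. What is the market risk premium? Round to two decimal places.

Both satisfy E(R) = R_f + β·MRP, so the slope of the SML is
MRP = (13.24% − 6.97%) / (2.12 − 0.59) = 6.27% / 1.53 = 4.0980%

4.10%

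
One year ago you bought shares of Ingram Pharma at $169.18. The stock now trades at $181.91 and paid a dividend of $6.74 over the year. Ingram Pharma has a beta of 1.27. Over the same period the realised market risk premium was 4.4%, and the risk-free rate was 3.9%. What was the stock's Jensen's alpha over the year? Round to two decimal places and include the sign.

Realised HPR = (P1 + D1 − P0) / P0 = (181.91 + 6.74 − 169.18) / 169.18 = 19.47 / 169.18 = 11.5085%
CAPM required = R_f + β·MRP = 3.9% + 1.27 × 4.4% = 9.4880%
α = realised − required = 11.5085% − 9.4880% = +2.02%

+2.02%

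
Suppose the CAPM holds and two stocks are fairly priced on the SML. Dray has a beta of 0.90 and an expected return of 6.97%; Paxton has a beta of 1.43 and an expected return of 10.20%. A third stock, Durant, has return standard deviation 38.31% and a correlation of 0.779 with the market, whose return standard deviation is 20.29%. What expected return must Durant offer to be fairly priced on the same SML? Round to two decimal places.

MRP = (10.20% − 6.97%) / (1.43 − 0.90) = 6.0943%
R_f = 6.97% − 0.90 × 6.0943% = 1.4851%
β_Durant = ρ·σ_i/σ_m = 0.779 × 38.31 / 20.29 = 1.4708
E(R_Durant) = R_f + β × MRP = 1.4851% + 1.4708 × 6.0943% = 10.45%

10.45%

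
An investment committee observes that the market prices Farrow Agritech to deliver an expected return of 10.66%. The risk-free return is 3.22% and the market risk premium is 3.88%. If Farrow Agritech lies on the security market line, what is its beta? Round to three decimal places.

β = (E(R) − R_f) / MRP = (10.66% − 3.22%) / 3.88% = 7.44% / 3.88% = 1.918

1.918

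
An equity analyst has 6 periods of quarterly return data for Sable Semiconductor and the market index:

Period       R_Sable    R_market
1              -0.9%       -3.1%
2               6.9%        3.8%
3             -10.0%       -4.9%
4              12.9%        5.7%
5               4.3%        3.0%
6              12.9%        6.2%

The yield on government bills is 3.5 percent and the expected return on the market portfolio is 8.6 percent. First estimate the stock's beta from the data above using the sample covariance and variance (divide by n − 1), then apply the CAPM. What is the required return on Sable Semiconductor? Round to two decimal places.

Mean R_i = (-0.9 + 6.9 − 10.0 + 12.9 + 4.3 + 12.9) / 6 = 4.3500%
Mean R_m = (-3.1 + 3.8 − 4.9 + 5.7 + 3.0 + 6.2) / 6 = 1.7833%
Σ(R_i − R̄_i)(R_m − R̄_m) = 197.8750  ⇒  Cov = 197.8750 / 5 = 39.5750
Σ(R_m − R̄_m)² = 108.9083  ⇒  Var(R_m) = 108.9083 / 5 = 21.7817
β = Cov / Var(R_m) = 39.5750 / 21.7817 = 1.8169
MRP = 8.6% − 3.5% = 5.10%
E(R) = R_f + β × MRP = 3.5% + 1.8169 × 5.1% = 12.77%

12.77%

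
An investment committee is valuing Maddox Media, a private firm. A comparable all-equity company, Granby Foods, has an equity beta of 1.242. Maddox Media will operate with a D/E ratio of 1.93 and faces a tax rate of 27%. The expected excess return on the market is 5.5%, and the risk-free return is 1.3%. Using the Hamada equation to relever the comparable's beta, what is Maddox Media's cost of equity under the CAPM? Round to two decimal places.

17.76%

β_L = β_U × [1 + (1 − t)(D/E)] = 1.242 × [1 + (1 − 0.27) × 1.93]
    = 1.242 × [1 + 0.73 × 1.93] = 1.242 × 2.4089 = 2.9919
E(R) = R_f + β_L × MRP = 1.3% + 2.9919 × 5.5% = 17.76%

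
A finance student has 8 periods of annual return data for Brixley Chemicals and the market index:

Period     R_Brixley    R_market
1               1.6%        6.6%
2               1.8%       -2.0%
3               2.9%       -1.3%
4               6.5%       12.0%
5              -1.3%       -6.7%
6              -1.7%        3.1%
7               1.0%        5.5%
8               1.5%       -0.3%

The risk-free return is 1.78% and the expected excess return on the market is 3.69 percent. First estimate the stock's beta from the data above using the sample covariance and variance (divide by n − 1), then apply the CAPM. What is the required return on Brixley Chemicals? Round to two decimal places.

2.75%

Mean R_i = (1.6 + 1.8 + 2.9 + 6.5 − 1.3 − 1.7 + 1.0 + 1.5) / 8 = 1.5375%
Mean R_m = (6.6 − 2.0 − 1.3 + 12.0 − 6.7 + 3.1 + 5.5 − 0.3) / 8 = 2.1125%
Σ(R_i − R̄_i)(R_m − R̄_m) = 63.6963  ⇒  Cov = 63.6963 / 7 = 9.0995
Σ(R_m − R̄_m)² = 242.3888  ⇒  Var(R_m) = 242.3888 / 7 = 34.6270
β = Cov / Var(R_m) = 9.0995 / 34.6270 = 0.2628
E(R) = R_f + β × MRP = 1.78% + 0.2628 × 3.69% = 2.75%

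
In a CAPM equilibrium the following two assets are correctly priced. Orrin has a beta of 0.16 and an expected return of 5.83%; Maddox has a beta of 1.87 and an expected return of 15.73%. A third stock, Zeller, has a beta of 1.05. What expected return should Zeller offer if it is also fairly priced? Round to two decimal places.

10.98%

MRP (SML slope) = (15.73% − 5.83%) / (1.87 − 0.16) = 9.90% / 1.71 = 5.7895%
R_f (intercept) = 5.83% − 0.16 × 5.7895% = 4.9037%
E(R_Zeller) = R_f + β × MRP = 4.9037% + 1.05 × 5.7895% = 10.98%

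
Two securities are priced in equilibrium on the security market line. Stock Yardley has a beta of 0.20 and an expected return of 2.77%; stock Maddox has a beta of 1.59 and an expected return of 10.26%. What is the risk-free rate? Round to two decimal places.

Both satisfy E(R) = R_f + β·MRP, so the slope of the SML is
MRP = (10.26% − 2.77%) / (1.59 − 0.20) = 7.49% / 1.39 = 5.3885%
R_f = E(R_Yardley) − β_Yardley·MRP = 2.77% − 0.20 × 5.3885% = 1.6923%

1.69%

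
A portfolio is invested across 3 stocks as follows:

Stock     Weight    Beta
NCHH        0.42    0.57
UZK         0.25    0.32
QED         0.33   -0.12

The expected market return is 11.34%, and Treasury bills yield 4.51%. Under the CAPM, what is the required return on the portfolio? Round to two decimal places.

β_P = Σ w_i β_i = 0.42×0.57 + 0.25×0.32 + 0.33×-0.12 = 0.2798
MRP = 11.34% − 4.51% = 6.83%
E(R_P) = R_f + β_P × MRP = 4.51% + 0.2798 × 6.83% = 6.42%

6.42%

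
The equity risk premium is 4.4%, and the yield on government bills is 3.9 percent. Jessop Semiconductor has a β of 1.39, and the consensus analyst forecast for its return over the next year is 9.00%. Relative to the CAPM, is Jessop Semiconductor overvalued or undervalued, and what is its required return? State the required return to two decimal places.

Required return = R_f + β·MRP = 3.9% + 1.39 × 4.4% = 10.02%
Forecast 9.00% < required 10.02% → the stock plots below the SML → overvalued.

Overvalued; required return 10.02%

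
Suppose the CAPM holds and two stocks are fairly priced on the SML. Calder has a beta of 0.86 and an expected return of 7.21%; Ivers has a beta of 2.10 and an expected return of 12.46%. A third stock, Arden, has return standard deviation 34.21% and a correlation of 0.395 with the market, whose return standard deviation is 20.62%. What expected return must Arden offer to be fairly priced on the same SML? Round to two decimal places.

6.34%

MRP = (12.46% − 7.21%) / (2.10 − 0.86) = 4.2339%
R_f = 7.21% − 0.86 × 4.2339% = 3.5688%
β_Arden = ρ·σ_i/σ_m = 0.395 × 34.21 / 20.62 = 0.6553
E(R_Arden) = R_f + β × MRP = 3.5688% + 0.6553 × 4.2339% = 6.34%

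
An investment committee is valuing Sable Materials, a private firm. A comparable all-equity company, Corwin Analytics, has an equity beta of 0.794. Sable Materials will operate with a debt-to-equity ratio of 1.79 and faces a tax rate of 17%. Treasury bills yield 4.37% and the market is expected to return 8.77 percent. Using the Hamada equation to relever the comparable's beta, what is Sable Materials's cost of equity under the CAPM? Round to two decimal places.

β_L = β_U × [1 + (1 − t)(D/E)] = 0.794 × [1 + (1 − 0.17) × 1.79]
    = 0.794 × [1 + 0.83 × 1.79] = 0.794 × 2.4857 = 1.9736
MRP = 8.77% − 4.37% = 4.40%
E(R) = R_f + β_L × MRP = 4.37% + 1.9736 × 4.40% = 13.05%

13.05%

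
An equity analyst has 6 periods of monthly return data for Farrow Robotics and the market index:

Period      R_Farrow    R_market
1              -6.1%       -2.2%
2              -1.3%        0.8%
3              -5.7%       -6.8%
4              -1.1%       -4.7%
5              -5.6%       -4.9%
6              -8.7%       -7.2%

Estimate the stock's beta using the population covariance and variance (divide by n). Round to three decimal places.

Mean R_i = (-6.1 − 1.3 − 5.7 − 1.1 − 5.6 − 8.7) / 6 = -4.7500%
Mean R_m = (-2.2 + 0.8 − 6.8 − 4.7 − 4.9 − 7.2) / 6 = -4.1667%
Σ(R_i − R̄_i)(R_m − R̄_m) = 27.6400  ⇒  Cov = 27.6400 / 6 = 4.6067
Σ(R_m − R̄_m)² = 45.4933  ⇒  Var(R_m) = 45.4933 / 6 = 7.5822
β = Cov / Var(R_m) = 4.6067 / 7.5822 = 0.6076

0.608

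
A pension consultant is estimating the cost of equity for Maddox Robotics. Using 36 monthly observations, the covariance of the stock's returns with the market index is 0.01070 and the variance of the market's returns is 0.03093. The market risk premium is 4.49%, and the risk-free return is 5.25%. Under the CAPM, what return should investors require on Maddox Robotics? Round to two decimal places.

6.80%

β = Cov(R_i, R_m) / Var(R_m) = 0.01070 / 0.03093 = 0.3459
E(R) = R_f + β × MRP = 5.25% + 0.3459 × 4.49% = 6.80%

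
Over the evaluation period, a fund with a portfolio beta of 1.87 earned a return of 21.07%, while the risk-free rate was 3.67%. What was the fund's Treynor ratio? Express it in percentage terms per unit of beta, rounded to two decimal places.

Treynor = (R_P − R_f) / β_P = (21.07% − 3.67%) / 1.8700 = 17.40% / 1.8700 = 9.30%

9.30%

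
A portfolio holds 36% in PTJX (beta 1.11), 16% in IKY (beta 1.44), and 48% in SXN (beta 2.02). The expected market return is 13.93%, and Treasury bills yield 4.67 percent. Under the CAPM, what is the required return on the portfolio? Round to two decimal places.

19.48%

β_P = Σ w_i β_i = 0.36×1.11 + 0.16×1.44 + 0.48×2.02 = 1.5996
MRP = 13.93% − 4.67% = 9.26%
E(R_P) = R_f + β_P × MRP = 4.67% + 1.5996 × 9.26% = 19.48%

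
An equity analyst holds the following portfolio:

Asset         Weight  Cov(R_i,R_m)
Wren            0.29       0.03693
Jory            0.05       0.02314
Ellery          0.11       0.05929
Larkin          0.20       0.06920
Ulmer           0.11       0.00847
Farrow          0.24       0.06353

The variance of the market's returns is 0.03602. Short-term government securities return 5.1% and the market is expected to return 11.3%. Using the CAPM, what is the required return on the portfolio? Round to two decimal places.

13.43%

β_Wren = 0.03693 / 0.03602 = 1.0253
β_Jory = 0.02314 / 0.03602 = 0.6424
β_Ellery = 0.05929 / 0.03602 = 1.6460
β_Larkin = 0.06920 / 0.03602 = 1.9212
β_Ulmer = 0.00847 / 0.03602 = 0.2351
β_Farrow = 0.06353 / 0.03602 = 1.7637
β_P = Σ w_i β_i = 0.29×1.0253 + 0.05×0.6424 + 0.11×1.6460 + 0.20×1.9212 + 0.11×0.2351 + 0.24×1.7637 = 1.3439
MRP = 11.3% − 5.1% = 6.20%
E(R_P) = R_f + β_P × MRP = 5.1% + 1.3439 × 6.2% = 13.43%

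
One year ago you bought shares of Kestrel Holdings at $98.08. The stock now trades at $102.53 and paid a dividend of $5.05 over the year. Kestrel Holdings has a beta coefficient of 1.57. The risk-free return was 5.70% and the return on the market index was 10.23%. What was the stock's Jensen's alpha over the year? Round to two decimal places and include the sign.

-3.13%

Realised HPR = (P1 + D1 − P0) / P0 = (102.53 + 5.05 − 98.08) / 98.08 = 9.50 / 98.08 = 9.6860%
MRP = 10.23% − 5.70% = 4.53%
CAPM required = R_f + β·MRP = 5.70% + 1.57 × 4.53% = 12.8121%
α = realised − required = 9.6860% − 12.8121% = -3.13%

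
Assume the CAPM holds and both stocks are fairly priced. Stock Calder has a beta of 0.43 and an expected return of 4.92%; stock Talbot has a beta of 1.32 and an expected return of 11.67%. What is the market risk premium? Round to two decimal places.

Both satisfy E(R) = R_f + β·MRP, so the slope of the SML is
MRP = (11.67% − 4.92%) / (1.32 − 0.43) = 6.75% / 0.89 = 7.5843%

7.58%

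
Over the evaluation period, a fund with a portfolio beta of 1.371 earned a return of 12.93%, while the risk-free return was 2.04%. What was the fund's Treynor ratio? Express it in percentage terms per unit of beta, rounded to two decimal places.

7.94%

Treynor = (R_P − R_f) / β_P = (12.93% − 2.04%) / 1.3710 = 10.89% / 1.3710 = 7.94%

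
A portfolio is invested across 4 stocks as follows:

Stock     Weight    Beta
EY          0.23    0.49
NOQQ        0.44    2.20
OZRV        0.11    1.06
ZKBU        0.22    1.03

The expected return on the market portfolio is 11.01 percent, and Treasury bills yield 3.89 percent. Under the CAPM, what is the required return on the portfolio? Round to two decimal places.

14.03%

β_P = Σ w_i β_i = 0.23×0.49 + 0.44×2.20 + 0.11×1.06 + 0.22×1.03 = 1.4239
MRP = 11.01% − 3.89% = 7.12%
E(R_P) = R_f + β_P × MRP = 3.89% + 1.4239 × 7.12% = 14.03%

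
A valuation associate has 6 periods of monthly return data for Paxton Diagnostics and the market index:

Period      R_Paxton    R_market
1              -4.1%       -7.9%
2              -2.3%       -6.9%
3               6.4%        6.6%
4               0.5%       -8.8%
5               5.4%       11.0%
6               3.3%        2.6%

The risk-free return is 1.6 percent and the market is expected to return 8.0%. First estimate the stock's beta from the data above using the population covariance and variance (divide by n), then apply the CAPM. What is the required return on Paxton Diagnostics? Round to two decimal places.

4.46%

Mean R_i = (-4.1 − 2.3 + 6.4 + 0.5 + 5.4 + 3.3) / 6 = 1.5333%
Mean R_m = (-7.9 − 6.9 + 6.6 − 8.8 + 11.0 + 2.6) / 6 = -0.5667%
Σ(R_i − R̄_i)(R_m − R̄_m) = 159.2933  ⇒  Cov = 159.2933 / 6 = 26.5489
Σ(R_m − R̄_m)² = 356.8533  ⇒  Var(R_m) = 356.8533 / 6 = 59.4756
β = Cov / Var(R_m) = 26.5489 / 59.4756 = 0.4464
MRP = 8.0% − 1.6% = 6.40%
E(R) = R_f + β × MRP = 1.6% + 0.4464 × 6.4% = 4.46%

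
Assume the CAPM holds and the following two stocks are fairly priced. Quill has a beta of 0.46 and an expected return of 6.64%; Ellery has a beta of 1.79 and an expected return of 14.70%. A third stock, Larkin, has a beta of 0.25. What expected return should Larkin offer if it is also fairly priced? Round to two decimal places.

5.37%

MRP (SML slope) = (14.70% − 6.64%) / (1.79 − 0.46) = 8.06% / 1.33 = 6.0602%
R_f (intercept) = 6.64% − 0.46 × 6.0602% = 3.8523%
E(R_Larkin) = R_f + β × MRP = 3.8523% + 0.25 × 6.0602% = 5.37%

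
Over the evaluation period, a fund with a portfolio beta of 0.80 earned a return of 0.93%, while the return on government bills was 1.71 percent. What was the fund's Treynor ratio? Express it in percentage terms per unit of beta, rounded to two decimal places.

Treynor = (R_P − R_f) / β_P = (0.93% − 1.71%) / 0.8000 = -0.78% / 0.8000 = -0.98%

-0.98%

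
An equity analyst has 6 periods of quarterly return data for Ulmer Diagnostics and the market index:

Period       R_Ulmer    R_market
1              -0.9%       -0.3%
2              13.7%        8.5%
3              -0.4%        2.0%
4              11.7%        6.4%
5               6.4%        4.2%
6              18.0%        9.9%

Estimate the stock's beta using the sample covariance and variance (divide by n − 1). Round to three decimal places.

Mean R_i = (-0.9 + 13.7 − 0.4 + 11.7 + 6.4 + 18.0) / 6 = 8.0833%
Mean R_m = (-0.3 + 8.5 + 2.0 + 6.4 + 4.2 + 9.9) / 6 = 5.1167%
Σ(R_i − R̄_i)(R_m − R̄_m) = 147.7217  ⇒  Cov = 147.7217 / 5 = 29.5443
Σ(R_m − R̄_m)² = 75.8683  ⇒  Var(R_m) = 75.8683 / 5 = 15.1737
β = Cov / Var(R_m) = 29.5443 / 15.1737 = 1.9471

1.947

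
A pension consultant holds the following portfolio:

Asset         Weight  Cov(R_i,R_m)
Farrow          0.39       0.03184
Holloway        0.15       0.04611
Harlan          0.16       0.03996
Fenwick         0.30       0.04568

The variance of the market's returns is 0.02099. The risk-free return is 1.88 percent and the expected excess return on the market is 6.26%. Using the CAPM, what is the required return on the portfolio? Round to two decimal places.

β_Farrow = 0.03184 / 0.02099 = 1.5169
β_Holloway = 0.04611 / 0.02099 = 2.1968
β_Harlan = 0.03996 / 0.02099 = 1.9038
β_Fenwick = 0.04568 / 0.02099 = 2.1763
β_P = Σ w_i β_i = 0.39×1.5169 + 0.15×2.1968 + 0.16×1.9038 + 0.30×2.1763 = 1.8786
E(R_P) = R_f + β_P × MRP = 1.88% + 1.8786 × 6.26% = 13.64%

13.64%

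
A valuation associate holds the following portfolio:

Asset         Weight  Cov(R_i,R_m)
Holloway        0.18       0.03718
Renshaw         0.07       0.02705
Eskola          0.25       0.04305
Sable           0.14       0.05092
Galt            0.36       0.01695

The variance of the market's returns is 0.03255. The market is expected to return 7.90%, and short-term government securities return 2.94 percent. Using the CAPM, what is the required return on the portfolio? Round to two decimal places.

7.90%

β_Holloway = 0.03718 / 0.03255 = 1.1422
β_Renshaw = 0.02705 / 0.03255 = 0.8310
β_Eskola = 0.04305 / 0.03255 = 1.3226
β_Sable = 0.05092 / 0.03255 = 1.5644
β_Galt = 0.01695 / 0.03255 = 0.5207
β_P = Σ w_i β_i = 0.18×1.1422 + 0.07×0.8310 + 0.25×1.3226 + 0.14×1.5644 + 0.36×0.5207 = 1.0009
MRP = 7.90% − 2.94% = 4.96%
E(R_P) = R_f + β_P × MRP = 2.94% + 1.0009 × 4.96% = 7.90%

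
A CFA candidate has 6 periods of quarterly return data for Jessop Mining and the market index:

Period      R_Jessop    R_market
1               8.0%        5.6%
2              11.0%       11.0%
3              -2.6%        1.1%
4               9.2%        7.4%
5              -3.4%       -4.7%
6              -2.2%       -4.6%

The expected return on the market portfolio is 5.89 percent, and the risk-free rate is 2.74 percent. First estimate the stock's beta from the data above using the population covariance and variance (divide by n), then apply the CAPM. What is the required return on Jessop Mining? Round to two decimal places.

Mean R_i = (8.0 + 11.0 − 2.6 + 9.2 − 3.4 − 2.2) / 6 = 3.3333%
Mean R_m = (5.6 + 11.0 + 1.1 + 7.4 − 4.7 − 4.6) / 6 = 2.6333%
Σ(R_i − R̄_i)(R_m − R̄_m) = 204.4533  ⇒  Cov = 204.4533 / 6 = 34.0756
Σ(R_m − R̄_m)² = 209.9733  ⇒  Var(R_m) = 209.9733 / 6 = 34.9956
β = Cov / Var(R_m) = 34.0756 / 34.9956 = 0.9737
MRP = 5.89% − 2.74% = 3.15%
E(R) = R_f + β × MRP = 2.74% + 0.9737 × 3.15% = 5.81%

5.81%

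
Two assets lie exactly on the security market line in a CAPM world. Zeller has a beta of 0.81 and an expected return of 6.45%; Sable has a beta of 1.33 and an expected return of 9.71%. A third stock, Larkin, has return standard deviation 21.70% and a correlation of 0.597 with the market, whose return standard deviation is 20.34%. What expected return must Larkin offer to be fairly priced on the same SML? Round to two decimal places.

5.36%

MRP = (9.71% − 6.45%) / (1.33 − 0.81) = 6.2692%
R_f = 6.45% − 0.81 × 6.2692% = 1.3719%
β_Larkin = ρ·σ_i/σ_m = 0.597 × 21.70 / 20.34 = 0.6369
E(R_Larkin) = R_f + β × MRP = 1.3719% + 0.6369 × 6.2692% = 5.36%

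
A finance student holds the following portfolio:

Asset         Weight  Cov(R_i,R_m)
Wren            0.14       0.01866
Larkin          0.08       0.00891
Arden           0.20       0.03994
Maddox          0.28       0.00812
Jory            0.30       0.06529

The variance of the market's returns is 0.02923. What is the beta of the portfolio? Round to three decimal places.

β_Wren = 0.01866 / 0.02923 = 0.6384
β_Larkin = 0.00891 / 0.02923 = 0.3048
β_Arden = 0.03994 / 0.02923 = 1.3664
β_Maddox = 0.00812 / 0.02923 = 0.2778
β_Jory = 0.06529 / 0.02923 = 2.2337
β_P = Σ w_i β_i = 0.14×0.6384 + 0.08×0.3048 + 0.20×1.3664 + 0.28×0.2778 + 0.30×2.2337 = 1.1349

1.135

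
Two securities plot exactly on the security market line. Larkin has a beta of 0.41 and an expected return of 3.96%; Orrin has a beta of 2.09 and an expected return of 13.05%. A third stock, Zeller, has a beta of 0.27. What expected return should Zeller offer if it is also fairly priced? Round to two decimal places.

3.20%

MRP (SML slope) = (13.05% − 3.96%) / (2.09 − 0.41) = 9.09% / 1.68 = 5.4107%
R_f (intercept) = 3.96% − 0.41 × 5.4107% = 1.7416%
E(R_Zeller) = R_f + β × MRP = 1.7416% + 0.27 × 5.4107% = 3.20%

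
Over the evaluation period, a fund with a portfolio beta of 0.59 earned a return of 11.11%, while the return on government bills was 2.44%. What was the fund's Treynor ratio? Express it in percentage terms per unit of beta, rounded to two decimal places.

Treynor = (R_P − R_f) / β_P = (11.11% − 2.44%) / 0.5900 = 8.67% / 0.5900 = 14.69%

14.69%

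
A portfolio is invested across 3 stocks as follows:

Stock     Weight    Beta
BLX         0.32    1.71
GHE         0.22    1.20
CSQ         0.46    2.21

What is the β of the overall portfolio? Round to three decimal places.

1.828

β_P = Σ w_i β_i = 0.32×1.71 + 0.22×1.20 + 0.46×2.21 = 1.8278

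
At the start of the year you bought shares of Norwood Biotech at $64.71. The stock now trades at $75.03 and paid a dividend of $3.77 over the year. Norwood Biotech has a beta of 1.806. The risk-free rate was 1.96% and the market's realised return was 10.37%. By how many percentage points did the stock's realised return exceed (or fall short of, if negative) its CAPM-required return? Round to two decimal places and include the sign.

Realised HPR = (P1 + D1 − P0) / P0 = (75.03 + 3.77 − 64.71) / 64.71 = 14.09 / 64.71 = 21.7741%
MRP = 10.37% − 1.96% = 8.41%
CAPM required = R_f + β·MRP = 1.96% + 1.806 × 8.41% = 17.14846%
α = realised − required = 21.7741% − 17.14846% = +4.63%

+4.63%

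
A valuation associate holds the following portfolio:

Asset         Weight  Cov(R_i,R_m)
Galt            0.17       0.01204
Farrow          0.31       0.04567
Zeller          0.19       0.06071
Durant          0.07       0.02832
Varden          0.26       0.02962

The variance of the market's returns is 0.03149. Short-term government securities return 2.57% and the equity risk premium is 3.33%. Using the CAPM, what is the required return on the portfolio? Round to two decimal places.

β_Galt = 0.01204 / 0.03149 = 0.3823
β_Farrow = 0.04567 / 0.03149 = 1.4503
β_Zeller = 0.06071 / 0.03149 = 1.9279
β_Durant = 0.02832 / 0.03149 = 0.8993
β_Varden = 0.02962 / 0.03149 = 0.9406
β_P = Σ w_i β_i = 0.17×0.3823 + 0.31×1.4503 + 0.19×1.9279 + 0.07×0.8993 + 0.26×0.9406 = 1.1884
E(R_P) = R_f + β_P × MRP = 2.57% + 1.1884 × 3.33% = 6.53%

6.53%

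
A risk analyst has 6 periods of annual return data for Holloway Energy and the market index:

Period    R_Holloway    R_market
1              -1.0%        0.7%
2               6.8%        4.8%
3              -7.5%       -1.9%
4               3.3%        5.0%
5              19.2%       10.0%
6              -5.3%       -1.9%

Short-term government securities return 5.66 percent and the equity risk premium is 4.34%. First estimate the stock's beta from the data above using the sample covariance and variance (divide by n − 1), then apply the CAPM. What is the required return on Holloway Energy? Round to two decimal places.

Mean R_i = (-1.0 + 6.8 − 7.5 + 3.3 + 19.2 − 5.3) / 6 = 2.5833%
Mean R_m = (0.7 + 4.8 − 1.9 + 5.0 + 10.0 − 1.9) / 6 = 2.7833%
Σ(R_i − R̄_i)(R_m − R̄_m) = 221.6183  ⇒  Cov = 221.6183 / 5 = 44.3237
Σ(R_m − R̄_m)² = 109.2683  ⇒  Var(R_m) = 109.2683 / 5 = 21.8537
β = Cov / Var(R_m) = 44.3237 / 21.8537 = 2.0282
E(R) = R_f + β × MRP = 5.66% + 2.0282 × 4.34% = 14.46%

14.46%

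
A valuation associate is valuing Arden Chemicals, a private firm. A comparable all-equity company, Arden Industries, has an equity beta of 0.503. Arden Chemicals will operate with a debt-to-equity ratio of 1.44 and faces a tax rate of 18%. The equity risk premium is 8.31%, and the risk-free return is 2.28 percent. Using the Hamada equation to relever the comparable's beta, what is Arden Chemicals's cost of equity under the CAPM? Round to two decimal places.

β_L = β_U × [1 + (1 − t)(D/E)] = 0.503 × [1 + (1 − 0.18) × 1.44]
    = 0.503 × [1 + 0.82 × 1.44] = 0.503 × 2.1808 = 1.0969
E(R) = R_f + β_L × MRP = 2.28% + 1.0969 × 8.31% = 11.40%

11.40%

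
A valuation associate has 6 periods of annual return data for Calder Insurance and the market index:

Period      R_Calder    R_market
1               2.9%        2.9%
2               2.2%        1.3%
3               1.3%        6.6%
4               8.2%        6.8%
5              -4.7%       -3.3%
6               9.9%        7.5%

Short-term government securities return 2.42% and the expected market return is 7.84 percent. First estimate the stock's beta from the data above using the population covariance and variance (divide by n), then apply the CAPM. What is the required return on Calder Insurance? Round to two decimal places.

8.19%

Mean R_i = (2.9 + 2.2 + 1.3 + 8.2 − 4.7 + 9.9) / 6 = 3.3000%
Mean R_m = (2.9 + 1.3 + 6.6 + 6.8 − 3.3 + 7.5) / 6 = 3.6333%
Σ(R_i − R̄_i)(R_m − R̄_m) = 93.4300  ⇒  Cov = 93.4300 / 6 = 15.5717
Σ(R_m − R̄_m)² = 87.8333  ⇒  Var(R_m) = 87.8333 / 6 = 14.6389
β = Cov / Var(R_m) = 15.5717 / 14.6389 = 1.0637
MRP = 7.84% − 2.42% = 5.42%
E(R) = R_f + β × MRP = 2.42% + 1.0637 × 5.42% = 8.19%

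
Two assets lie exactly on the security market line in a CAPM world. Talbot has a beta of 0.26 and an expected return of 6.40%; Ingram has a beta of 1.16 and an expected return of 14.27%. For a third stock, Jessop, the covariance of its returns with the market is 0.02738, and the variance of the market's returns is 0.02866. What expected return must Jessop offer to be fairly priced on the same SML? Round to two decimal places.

12.48%

MRP = (14.27% − 6.40%) / (1.16 − 0.26) = 8.7444%
R_f = 6.40% − 0.26 × 8.7444% = 4.1265%
β_Jessop = Cov / Var(R_m) = 0.02738 / 0.02866 = 0.9553
E(R_Jessop) = R_f + β × MRP = 4.1265% + 0.9553 × 8.7444% = 12.48%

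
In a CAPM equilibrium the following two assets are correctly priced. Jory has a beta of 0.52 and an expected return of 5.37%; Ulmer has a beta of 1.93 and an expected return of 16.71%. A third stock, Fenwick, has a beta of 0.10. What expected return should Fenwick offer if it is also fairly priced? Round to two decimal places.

1.99%

MRP (SML slope) = (16.71% − 5.37%) / (1.93 − 0.52) = 11.34% / 1.41 = 8.0426%
R_f (intercept) = 5.37% − 0.52 × 8.0426% = 1.1878%
E(R_Fenwick) = R_f + β × MRP = 1.1878% + 0.10 × 8.0426% = 1.99%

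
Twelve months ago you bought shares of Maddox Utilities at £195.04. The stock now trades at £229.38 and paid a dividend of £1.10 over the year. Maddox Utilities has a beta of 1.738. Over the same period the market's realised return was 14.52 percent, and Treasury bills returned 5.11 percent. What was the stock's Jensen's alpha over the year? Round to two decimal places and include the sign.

Realised HPR = (P1 + D1 − P0) / P0 = (229.38 + 1.10 − 195.04) / 195.04 = 35.44 / 195.04 = 18.1706%
MRP = 14.52% − 5.11% = 9.41%
CAPM required = R_f + β·MRP = 5.11% + 1.738 × 9.41% = 21.46458%
α = realised − required = 18.1706% − 21.46458% = -3.29%

-3.29%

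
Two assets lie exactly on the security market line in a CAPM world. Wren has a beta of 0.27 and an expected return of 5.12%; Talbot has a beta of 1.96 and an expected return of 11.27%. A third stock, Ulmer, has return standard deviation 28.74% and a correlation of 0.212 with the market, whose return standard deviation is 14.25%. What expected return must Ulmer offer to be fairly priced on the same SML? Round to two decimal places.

MRP = (11.27% − 5.12%) / (1.96 − 0.27) = 3.6391%
R_f = 5.12% − 0.27 × 3.6391% = 4.1374%
β_Ulmer = ρ·σ_i/σ_m = 0.212 × 28.74 / 14.25 = 0.4276
E(R_Ulmer) = R_f + β × MRP = 4.1374% + 0.4276 × 3.6391% = 5.69%

5.69%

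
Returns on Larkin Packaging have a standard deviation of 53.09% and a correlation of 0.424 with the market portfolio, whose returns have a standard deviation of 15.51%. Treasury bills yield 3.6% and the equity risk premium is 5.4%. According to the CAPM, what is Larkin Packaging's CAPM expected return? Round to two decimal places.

11.44%

β = ρ × σ_i / σ_m = 0.424 × 53.09% / 15.51% = 1.4513
E(R) = 3.6% + 1.4513 × 5.4% = 11.44%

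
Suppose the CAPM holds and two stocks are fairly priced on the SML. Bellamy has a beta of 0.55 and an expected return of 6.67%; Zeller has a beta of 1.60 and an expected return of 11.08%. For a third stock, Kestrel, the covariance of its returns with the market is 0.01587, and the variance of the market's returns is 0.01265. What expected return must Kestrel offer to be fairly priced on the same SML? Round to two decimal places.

9.63%

MRP = (11.08% − 6.67%) / (1.60 − 0.55) = 4.2000%
R_f = 6.67% − 0.55 × 4.2000% = 4.3600%
β_Kestrel = Cov / Var(R_m) = 0.01587 / 0.01265 = 1.2545
E(R_Kestrel) = R_f + β × MRP = 4.3600% + 1.2545 × 4.2000% = 9.63%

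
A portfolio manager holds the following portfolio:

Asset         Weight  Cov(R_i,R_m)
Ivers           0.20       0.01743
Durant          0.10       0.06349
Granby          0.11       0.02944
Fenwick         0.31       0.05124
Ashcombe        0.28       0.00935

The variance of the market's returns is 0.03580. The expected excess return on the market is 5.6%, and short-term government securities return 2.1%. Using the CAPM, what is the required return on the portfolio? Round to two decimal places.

β_Ivers = 0.01743 / 0.03580 = 0.4869
β_Durant = 0.06349 / 0.03580 = 1.7735
β_Granby = 0.02944 / 0.03580 = 0.8223
β_Fenwick = 0.05124 / 0.03580 = 1.4313
β_Ashcombe = 0.00935 / 0.03580 = 0.2612
β_P = Σ w_i β_i = 0.20×0.4869 + 0.10×1.7735 + 0.11×0.8223 + 0.31×1.4313 + 0.28×0.2612 = 0.8820
E(R_P) = R_f + β_P × MRP = 2.1% + 0.8820 × 5.6% = 7.04%

7.04%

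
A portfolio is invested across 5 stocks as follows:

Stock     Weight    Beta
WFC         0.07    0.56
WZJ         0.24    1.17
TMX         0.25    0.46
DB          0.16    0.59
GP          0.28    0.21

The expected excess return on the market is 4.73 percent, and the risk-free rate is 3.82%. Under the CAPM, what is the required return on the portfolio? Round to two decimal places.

6.60%

β_P = Σ w_i β_i = 0.07×0.56 + 0.24×1.17 + 0.25×0.46 + 0.16×0.59 + 0.28×0.21 = 0.5882
E(R_P) = R_f + β_P × MRP = 3.82% + 0.5882 × 4.73% = 6.60%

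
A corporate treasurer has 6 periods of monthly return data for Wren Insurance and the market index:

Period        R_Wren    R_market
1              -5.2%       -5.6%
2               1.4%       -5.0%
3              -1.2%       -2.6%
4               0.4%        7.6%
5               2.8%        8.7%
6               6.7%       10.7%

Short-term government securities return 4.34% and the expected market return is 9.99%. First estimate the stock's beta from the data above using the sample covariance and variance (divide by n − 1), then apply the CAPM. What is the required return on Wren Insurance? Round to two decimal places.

Mean R_i = (-5.2 + 1.4 − 1.2 + 0.4 + 2.8 + 6.7) / 6 = 0.8167%
Mean R_m = (-5.6 − 5.0 − 2.6 + 7.6 + 8.7 + 10.7) / 6 = 2.3000%
Σ(R_i − R̄_i)(R_m − R̄_m) = 113.0600  ⇒  Cov = 113.0600 / 5 = 22.6120
Σ(R_m − R̄_m)² = 279.3200  ⇒  Var(R_m) = 279.3200 / 5 = 55.8640
β = Cov / Var(R_m) = 22.6120 / 55.8640 = 0.4048
MRP = 9.99% − 4.34% = 5.65%
E(R) = R_f + β × MRP = 4.34% + 0.4048 × 5.65% = 6.63%

6.63%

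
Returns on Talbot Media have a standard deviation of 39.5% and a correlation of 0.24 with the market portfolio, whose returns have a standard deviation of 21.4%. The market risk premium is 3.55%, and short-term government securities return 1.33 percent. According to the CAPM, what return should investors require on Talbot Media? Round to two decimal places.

2.90%

β = ρ × σ_i / σ_m = 0.24 × 39.5% / 21.4% = 0.4430
E(R) = 1.33% + 0.4430 × 3.55% = 2.90%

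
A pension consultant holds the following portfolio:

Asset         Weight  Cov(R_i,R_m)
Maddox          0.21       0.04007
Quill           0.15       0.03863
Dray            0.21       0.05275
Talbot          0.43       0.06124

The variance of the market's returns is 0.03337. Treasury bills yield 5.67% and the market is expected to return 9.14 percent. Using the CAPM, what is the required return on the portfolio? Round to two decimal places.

β_Maddox = 0.04007 / 0.03337 = 1.2008
β_Quill = 0.03863 / 0.03337 = 1.1576
β_Dray = 0.05275 / 0.03337 = 1.5808
β_Talbot = 0.06124 / 0.03337 = 1.8352
β_P = Σ w_i β_i = 0.21×1.2008 + 0.15×1.1576 + 0.21×1.5808 + 0.43×1.8352 = 1.5469
MRP = 9.14% − 5.67% = 3.47%
E(R_P) = R_f + β_P × MRP = 5.67% + 1.5469 × 3.47% = 11.04%

11.04%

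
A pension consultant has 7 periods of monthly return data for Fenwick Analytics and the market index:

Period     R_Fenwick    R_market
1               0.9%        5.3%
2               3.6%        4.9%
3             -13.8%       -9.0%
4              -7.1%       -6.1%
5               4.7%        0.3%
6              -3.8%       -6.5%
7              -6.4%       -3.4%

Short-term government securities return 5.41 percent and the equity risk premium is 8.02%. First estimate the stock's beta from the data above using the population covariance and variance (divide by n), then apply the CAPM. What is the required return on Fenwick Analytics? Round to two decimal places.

Mean R_i = (0.9 + 3.6 − 13.8 − 7.1 + 4.7 − 3.8 − 6.4) / 7 = -3.1286%
Mean R_m = (5.3 + 4.9 − 9.0 − 6.1 + 0.3 − 6.5 − 3.4) / 7 = -2.0714%
Σ(R_i − R̄_i)(R_m − R̄_m) = 192.4257  ⇒  Cov = 192.4257 / 7 = 27.4894
Σ(R_m − R̄_m)² = 194.1743  ⇒  Var(R_m) = 194.1743 / 7 = 27.7392
β = Cov / Var(R_m) = 27.4894 / 27.7392 = 0.9910
E(R) = R_f + β × MRP = 5.41% + 0.9910 × 8.02% = 13.36%

13.36%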